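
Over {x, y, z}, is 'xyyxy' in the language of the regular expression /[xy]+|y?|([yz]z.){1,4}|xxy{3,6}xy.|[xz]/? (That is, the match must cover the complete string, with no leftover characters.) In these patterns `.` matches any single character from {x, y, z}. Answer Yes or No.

Yes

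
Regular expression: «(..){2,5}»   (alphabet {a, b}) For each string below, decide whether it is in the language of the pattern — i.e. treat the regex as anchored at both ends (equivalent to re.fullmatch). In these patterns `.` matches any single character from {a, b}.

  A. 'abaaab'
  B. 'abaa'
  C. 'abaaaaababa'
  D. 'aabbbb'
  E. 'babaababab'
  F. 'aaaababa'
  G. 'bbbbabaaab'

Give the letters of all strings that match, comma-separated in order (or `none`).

A → match
B → match
C → no match
D → match
E → match
F → match
G → match

A, B, D, E, F, G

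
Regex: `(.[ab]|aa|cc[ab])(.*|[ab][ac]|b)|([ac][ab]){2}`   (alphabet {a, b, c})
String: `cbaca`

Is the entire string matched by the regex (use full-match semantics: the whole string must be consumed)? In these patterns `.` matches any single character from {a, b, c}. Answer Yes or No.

Yes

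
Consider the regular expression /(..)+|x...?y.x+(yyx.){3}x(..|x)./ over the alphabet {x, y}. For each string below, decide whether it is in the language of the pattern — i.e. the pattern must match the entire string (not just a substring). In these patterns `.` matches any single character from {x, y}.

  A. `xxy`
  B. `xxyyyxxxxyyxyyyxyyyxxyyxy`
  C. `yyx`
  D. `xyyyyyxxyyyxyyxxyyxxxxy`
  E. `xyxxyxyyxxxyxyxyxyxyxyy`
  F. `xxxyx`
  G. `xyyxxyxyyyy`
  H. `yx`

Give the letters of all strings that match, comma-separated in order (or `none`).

A → no match
B → no match
C → no match
D → no match
E → no match
F → no match
G → no match
H → match

H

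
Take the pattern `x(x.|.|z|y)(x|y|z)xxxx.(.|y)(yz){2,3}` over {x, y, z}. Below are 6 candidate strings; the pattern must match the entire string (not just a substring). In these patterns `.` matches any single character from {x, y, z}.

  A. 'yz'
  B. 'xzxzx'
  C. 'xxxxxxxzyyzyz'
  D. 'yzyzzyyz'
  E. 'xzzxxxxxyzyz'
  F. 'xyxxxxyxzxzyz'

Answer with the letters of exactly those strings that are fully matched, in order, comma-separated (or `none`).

A → no match — must start with 'x'
B → no match — must end with 'yz'
C → match
D → no match — must start with 'x'
E → no match
F → no match

C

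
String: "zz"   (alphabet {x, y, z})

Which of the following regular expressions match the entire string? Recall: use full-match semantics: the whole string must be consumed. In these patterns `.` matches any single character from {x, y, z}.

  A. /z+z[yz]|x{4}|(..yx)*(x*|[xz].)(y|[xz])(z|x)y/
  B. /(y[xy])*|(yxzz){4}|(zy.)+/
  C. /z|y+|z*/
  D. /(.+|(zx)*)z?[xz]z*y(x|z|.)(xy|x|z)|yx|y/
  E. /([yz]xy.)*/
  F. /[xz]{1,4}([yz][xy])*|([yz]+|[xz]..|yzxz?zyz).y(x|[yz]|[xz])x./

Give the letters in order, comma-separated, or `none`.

A → no match
B → no match
C → match
D → no match
E → no match
F → match

C, F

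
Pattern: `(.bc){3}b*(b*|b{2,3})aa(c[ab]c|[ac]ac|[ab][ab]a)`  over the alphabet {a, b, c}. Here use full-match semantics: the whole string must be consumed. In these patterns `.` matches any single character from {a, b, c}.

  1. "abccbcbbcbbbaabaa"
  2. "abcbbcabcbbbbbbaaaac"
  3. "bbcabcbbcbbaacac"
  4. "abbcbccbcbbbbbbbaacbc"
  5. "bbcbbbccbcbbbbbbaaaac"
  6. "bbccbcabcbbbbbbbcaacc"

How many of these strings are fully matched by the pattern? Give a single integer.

1 → match
2 → match
3 → match
4 → no match
5 → no match
6 → no match
Total matched: 3

3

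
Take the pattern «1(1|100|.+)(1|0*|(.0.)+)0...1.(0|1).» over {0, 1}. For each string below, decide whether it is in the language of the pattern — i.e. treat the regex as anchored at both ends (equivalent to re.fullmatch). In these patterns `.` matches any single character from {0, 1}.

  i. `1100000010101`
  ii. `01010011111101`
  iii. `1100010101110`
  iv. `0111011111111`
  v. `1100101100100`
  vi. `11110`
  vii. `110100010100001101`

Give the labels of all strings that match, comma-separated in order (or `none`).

i → no match
ii → no match — must start with `1`
iii → no match
iv → no match — must start with `1`
v → no match
vi. `11110` → no match
vii → match

vii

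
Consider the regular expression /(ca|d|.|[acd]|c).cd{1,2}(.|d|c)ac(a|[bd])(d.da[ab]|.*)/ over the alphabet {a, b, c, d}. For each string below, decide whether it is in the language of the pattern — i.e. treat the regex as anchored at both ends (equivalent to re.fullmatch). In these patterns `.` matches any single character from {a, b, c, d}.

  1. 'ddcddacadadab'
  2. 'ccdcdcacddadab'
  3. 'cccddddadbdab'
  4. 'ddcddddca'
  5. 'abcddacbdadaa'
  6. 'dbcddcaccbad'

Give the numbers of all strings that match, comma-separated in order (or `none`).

1 → match
2 → no match
3 → no match
4 → no match
5 → match
6 → no match

1, 5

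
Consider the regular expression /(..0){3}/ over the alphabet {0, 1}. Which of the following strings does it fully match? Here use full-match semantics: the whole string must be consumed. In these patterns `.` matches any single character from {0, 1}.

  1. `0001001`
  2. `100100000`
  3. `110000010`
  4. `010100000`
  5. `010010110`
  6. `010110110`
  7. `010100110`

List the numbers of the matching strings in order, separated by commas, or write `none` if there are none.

1. `0001001` → no match — must end with `0`
2. `100100000` → match
3. `110000010` → match
4. `010100000` → match
5. `010010110` → match
6. `010110110` → match
7. `010100110` → match

2, 3, 4, 5, 6, 7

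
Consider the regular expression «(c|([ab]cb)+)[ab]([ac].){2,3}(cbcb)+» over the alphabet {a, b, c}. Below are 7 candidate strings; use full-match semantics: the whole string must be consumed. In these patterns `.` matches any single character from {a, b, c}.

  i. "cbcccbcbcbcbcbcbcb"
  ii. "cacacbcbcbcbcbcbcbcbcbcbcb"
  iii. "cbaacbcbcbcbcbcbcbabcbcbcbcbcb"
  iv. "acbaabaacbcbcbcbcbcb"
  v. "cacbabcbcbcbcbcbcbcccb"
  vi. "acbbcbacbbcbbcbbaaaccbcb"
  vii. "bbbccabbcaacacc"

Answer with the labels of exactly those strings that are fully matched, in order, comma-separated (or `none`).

i → match
ii → match
iii → no match
iv → match
v → no match — must end with "cbcb"
vi → match
vii → no match — must end with "cbcb"

i, ii, iv, vi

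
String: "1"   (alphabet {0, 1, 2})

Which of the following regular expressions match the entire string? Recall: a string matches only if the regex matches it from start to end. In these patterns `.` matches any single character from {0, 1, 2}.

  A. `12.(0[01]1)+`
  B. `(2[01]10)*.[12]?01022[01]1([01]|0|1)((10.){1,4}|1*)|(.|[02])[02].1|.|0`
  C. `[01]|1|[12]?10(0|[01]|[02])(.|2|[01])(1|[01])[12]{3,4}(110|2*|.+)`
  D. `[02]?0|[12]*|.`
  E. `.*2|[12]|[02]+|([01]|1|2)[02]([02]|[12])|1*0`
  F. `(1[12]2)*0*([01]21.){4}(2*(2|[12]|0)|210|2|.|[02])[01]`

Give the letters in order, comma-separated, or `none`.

A → no match — must start with "12"
B → match
C → match
D → match
E → match
F → no match

B, C, D, E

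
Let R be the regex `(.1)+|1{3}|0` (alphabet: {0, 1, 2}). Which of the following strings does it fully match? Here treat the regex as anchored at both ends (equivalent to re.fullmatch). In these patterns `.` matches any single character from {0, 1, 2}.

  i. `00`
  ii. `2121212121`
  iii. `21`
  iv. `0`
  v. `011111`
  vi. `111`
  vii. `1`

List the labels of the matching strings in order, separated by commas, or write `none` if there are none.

ii, iii, iv, v, vi

i → no match
ii → match
iii → match
iv → match
v → match
vi → match
vii → no match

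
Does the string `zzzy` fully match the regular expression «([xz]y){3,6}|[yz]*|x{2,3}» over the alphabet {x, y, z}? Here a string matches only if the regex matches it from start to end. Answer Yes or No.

Yes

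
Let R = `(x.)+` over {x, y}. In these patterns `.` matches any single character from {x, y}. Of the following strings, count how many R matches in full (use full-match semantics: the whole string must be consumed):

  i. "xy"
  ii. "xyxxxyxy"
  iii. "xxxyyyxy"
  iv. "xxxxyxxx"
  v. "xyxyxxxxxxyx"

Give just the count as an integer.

i. "xy" → match
ii. "xyxxxyxy" → match
iii. "xxxyyyxy" → no match
iv. "xxxxyxxx" → no match
v. "xyxyxxxxxxyx" → no match
Total matched: 2

2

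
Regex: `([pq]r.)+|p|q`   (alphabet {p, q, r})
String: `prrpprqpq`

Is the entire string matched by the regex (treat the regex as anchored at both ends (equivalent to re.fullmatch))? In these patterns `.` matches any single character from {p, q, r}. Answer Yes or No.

No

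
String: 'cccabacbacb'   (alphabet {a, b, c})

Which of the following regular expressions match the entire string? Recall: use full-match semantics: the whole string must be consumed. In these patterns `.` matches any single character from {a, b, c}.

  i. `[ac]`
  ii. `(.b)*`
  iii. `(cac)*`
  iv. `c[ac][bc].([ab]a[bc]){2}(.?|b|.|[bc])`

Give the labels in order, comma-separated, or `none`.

i → no match
ii → no match
iii → no match
iv → match

iv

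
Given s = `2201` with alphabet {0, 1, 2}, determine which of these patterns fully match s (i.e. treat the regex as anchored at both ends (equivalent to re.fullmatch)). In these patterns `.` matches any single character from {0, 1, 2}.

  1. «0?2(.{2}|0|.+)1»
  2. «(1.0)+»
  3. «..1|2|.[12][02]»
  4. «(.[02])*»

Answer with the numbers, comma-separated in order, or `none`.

1 → match
2 → no match — must start with `1`
3 → no match
4 → no match

1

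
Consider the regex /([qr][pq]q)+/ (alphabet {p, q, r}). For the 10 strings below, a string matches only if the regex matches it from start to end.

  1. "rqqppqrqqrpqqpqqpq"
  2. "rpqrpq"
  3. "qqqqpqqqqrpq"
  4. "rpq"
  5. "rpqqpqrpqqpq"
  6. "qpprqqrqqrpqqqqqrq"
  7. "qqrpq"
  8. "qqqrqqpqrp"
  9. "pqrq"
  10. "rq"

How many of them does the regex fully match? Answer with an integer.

1 → no match
2 → match
3 → match
4 → match
5 → match
6 → no match
7 → no match
8 → no match — must end with "q"
9 → no match
10 → no match
Total matched: 4

4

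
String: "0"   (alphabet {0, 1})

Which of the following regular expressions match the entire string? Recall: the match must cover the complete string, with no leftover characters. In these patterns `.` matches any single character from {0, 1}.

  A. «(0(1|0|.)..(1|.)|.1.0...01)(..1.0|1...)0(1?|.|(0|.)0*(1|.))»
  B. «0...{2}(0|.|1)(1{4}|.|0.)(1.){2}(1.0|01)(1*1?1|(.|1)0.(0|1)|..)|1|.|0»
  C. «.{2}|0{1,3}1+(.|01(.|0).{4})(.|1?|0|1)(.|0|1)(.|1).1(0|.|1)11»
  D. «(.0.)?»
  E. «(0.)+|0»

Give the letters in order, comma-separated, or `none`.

B, E

A → no match
B → match
C → no match
D → no match
E → match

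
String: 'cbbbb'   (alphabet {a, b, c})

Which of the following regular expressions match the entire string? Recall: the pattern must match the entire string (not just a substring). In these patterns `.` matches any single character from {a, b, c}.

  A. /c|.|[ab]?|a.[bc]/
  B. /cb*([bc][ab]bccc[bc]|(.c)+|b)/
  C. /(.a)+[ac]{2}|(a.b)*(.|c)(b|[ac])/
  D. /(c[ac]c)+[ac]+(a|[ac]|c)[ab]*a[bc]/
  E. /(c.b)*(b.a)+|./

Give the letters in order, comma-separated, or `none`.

B

A → no match
B → match
C → no match
D → no match
E → no match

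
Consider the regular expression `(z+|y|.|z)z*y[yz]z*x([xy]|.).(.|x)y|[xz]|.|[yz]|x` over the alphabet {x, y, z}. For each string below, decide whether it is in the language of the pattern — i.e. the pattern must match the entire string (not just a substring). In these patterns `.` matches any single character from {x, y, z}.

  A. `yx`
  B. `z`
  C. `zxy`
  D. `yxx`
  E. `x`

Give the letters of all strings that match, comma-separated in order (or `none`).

B, E

A. `yx` → no match
B. `z` → match
C. `zxy` → no match
D. `yxx` → no match
E. `x` → match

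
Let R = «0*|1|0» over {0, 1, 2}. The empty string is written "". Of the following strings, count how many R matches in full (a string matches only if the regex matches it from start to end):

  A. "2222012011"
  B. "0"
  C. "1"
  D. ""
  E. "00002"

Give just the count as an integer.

3

A → no match
B → match
C → match
D → match
E → no match
Total matched: 3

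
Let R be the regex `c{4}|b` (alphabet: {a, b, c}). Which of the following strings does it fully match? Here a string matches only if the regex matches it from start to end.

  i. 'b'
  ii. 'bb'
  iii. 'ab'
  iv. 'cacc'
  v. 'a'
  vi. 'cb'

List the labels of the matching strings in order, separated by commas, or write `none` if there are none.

i → match
ii → no match
iii → no match
iv → no match
v → no match
vi → no match

i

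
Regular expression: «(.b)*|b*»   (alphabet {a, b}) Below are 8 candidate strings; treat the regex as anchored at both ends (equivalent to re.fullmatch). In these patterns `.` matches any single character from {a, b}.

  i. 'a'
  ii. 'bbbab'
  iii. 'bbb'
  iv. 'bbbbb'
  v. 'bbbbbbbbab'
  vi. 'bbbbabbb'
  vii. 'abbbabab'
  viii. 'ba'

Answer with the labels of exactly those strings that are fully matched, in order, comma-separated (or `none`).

iii, iv, v, vi, vii

i → no match
ii → no match
iii → match
iv → match
v → match
vi → match
vii → match
viii → no match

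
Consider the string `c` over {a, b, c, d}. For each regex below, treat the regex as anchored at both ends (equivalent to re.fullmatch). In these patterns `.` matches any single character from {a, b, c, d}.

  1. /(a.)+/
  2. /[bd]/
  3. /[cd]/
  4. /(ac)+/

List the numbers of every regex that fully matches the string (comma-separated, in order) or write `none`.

1 → no match — must start with `a`
2 → no match
3 → match
4 → no match — must start with `ac`

3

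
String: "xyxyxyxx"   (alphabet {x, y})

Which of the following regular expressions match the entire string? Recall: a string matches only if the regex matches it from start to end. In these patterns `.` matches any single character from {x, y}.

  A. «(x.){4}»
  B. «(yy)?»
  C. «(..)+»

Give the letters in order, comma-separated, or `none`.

A, C

A → match
B → no match
C → match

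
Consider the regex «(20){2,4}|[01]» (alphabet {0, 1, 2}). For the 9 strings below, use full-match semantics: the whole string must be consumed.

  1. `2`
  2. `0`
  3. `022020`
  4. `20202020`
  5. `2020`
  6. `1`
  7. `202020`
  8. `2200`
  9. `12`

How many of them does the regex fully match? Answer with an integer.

1 → no match
2 → match
3 → no match
4 → match
5 → match
6 → match
7 → match
8 → no match
9 → no match
Total matched: 5

5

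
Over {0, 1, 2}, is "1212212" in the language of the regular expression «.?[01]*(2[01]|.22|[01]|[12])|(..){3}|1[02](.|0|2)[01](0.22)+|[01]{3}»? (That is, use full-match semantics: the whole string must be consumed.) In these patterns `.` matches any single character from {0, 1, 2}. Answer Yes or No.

No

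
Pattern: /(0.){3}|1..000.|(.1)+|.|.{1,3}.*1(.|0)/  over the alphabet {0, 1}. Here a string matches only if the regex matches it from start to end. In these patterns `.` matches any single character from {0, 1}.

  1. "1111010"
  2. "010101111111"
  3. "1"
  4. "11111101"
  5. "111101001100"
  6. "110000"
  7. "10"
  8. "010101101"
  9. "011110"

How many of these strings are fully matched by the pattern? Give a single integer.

1. "1111010" → match
2. "010101111111" → match
3. "1" → match
4. "11111101" → match
5. "111101001100" → no match
6. "110000" → no match
7. "10" → no match
8. "010101101" → no match
9. "011110" → match
Total matched: 5

5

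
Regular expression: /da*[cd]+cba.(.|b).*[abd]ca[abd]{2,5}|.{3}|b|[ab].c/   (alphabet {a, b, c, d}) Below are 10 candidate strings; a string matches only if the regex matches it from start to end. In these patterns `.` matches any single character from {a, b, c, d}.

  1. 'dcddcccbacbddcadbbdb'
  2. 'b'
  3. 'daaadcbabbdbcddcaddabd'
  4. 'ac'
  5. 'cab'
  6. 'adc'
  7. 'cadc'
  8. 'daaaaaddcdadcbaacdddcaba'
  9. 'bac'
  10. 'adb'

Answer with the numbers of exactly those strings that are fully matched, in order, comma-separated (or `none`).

1, 2, 3, 5, 6, 9, 10

1 → match
2 → match
3 → match
4 → no match
5 → match
6 → match
7 → no match
8 → no match
9 → match
10 → match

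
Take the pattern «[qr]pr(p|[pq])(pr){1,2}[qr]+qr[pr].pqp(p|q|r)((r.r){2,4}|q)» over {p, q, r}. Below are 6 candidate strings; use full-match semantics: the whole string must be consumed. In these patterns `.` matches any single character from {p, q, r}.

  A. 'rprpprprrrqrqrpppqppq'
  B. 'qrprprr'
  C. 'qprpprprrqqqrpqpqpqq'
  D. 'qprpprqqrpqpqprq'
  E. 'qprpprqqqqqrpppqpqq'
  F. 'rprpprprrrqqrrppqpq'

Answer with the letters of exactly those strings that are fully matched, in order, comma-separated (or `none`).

A, C, D, E

A → match
B → no match
C → match
D → match
E → match
F → no match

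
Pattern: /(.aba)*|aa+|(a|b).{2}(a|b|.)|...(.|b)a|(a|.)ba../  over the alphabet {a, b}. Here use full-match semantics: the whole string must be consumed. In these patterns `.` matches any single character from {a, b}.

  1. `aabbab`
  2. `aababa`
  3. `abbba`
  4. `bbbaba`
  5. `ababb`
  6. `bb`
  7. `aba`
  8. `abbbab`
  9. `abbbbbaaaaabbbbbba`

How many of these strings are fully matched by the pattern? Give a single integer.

2

1 → no match
2 → no match
3 → match
4 → no match
5 → match
6 → no match
7 → no match
8 → no match
9 → no match
Total matched: 2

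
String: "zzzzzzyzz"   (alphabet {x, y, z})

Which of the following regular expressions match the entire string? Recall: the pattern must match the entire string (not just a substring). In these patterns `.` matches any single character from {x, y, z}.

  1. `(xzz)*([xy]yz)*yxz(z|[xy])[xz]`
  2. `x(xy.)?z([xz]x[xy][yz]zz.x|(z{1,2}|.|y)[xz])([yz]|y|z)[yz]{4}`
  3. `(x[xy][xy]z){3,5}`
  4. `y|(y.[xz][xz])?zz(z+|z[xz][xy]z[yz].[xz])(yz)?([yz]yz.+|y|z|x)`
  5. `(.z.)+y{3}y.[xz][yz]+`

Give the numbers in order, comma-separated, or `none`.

4

1 → no match
2 → no match — must start with "x"
3 → no match — must start with "x"
4 → match
5 → no match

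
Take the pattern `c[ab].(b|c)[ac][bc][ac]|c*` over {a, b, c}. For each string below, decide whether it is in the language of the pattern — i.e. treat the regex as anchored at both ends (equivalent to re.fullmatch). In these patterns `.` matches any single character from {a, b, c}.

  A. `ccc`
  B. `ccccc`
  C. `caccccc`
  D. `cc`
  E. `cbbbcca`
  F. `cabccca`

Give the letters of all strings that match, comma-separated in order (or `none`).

A, B, C, D, E, F

A → match
B → match
C → match
D → match
E → match
F → match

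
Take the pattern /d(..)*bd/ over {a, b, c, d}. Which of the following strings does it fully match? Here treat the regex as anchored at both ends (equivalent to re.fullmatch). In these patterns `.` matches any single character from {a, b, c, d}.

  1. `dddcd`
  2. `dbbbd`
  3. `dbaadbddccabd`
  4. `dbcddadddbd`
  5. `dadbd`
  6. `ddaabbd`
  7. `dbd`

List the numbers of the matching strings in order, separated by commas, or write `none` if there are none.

2, 3, 4, 5, 6, 7

1 → no match — must end with `bd`
2 → match
3 → match
4 → match
5 → match
6 → match
7 → match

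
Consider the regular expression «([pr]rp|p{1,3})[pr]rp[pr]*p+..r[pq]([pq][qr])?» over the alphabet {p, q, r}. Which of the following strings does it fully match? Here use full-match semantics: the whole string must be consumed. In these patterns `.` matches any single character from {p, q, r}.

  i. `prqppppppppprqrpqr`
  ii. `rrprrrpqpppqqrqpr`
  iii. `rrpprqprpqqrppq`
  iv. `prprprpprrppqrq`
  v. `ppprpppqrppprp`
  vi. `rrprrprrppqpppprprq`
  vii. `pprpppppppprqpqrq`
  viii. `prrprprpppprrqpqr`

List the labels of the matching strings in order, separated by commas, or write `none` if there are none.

none

i → no match
ii → no match
iii → no match
iv → no match
v → no match
vi → no match
vii → no match
viii → no match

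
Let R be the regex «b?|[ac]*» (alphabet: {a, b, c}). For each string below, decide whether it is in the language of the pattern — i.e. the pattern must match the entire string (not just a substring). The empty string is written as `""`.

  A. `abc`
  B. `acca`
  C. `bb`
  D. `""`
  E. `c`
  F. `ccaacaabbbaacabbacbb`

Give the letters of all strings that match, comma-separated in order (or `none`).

A → no match
B → match
C → no match
D → match
E → match
F → no match

B, D, E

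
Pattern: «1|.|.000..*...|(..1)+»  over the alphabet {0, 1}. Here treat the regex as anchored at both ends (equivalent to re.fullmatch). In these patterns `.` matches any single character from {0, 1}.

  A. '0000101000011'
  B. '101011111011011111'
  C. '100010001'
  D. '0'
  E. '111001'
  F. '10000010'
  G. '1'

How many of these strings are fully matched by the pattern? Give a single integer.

7

A → match
B → match
C. '100010001' → match
D. '0' → match
E. '111001' → match
F. '10000010' → match
G. '1' → match
Total matched: 7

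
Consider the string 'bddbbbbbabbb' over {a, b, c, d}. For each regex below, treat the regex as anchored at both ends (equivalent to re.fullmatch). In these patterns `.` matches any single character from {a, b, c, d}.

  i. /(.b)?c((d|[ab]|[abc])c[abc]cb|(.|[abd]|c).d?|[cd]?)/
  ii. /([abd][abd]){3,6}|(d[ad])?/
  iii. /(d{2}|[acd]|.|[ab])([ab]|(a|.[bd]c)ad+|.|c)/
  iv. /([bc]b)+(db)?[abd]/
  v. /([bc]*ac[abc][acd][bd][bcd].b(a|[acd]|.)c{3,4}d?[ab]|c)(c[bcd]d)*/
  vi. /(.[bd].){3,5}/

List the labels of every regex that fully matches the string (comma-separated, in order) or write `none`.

ii, vi

i → no match
ii → match
iii → no match
iv → no match
v → no match
vi → match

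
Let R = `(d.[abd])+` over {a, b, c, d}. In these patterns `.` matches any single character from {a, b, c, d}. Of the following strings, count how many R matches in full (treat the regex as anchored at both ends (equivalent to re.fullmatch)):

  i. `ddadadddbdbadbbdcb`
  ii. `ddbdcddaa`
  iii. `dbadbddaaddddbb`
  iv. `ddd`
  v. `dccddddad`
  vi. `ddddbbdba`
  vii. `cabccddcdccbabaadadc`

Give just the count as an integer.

i → match
ii. `ddbdcddaa` → match
iii → match
iv. `ddd` → match
v. `dccddddad` → no match
vi. `ddddbbdba` → match
vii → no match — must start with `d`
Total matched: 5

5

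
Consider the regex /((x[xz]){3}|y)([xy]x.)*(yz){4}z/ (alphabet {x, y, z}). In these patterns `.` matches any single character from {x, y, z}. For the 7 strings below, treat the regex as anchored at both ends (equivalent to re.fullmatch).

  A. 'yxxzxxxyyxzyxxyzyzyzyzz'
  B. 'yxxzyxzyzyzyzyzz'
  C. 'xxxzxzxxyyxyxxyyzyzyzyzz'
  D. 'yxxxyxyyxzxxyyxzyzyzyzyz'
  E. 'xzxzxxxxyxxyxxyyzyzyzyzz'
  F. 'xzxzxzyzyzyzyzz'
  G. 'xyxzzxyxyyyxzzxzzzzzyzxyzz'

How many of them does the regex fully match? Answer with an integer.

4

A → no match
B → match
C → match
D → no match — must end with 'yzz'
E → match
F → match
G → no match
Total matched: 4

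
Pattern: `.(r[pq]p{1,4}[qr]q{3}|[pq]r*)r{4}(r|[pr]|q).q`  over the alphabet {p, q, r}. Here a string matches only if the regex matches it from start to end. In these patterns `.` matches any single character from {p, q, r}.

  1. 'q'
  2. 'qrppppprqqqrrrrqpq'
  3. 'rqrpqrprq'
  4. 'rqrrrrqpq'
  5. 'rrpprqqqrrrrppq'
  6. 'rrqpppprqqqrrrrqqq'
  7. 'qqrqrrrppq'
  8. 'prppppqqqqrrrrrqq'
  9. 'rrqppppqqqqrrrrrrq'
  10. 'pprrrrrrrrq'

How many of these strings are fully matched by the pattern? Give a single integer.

1 → no match
2 → match
3 → no match
4 → match
5 → match
6 → match
7 → no match
8 → match
9 → match
10 → match
Total matched: 7

7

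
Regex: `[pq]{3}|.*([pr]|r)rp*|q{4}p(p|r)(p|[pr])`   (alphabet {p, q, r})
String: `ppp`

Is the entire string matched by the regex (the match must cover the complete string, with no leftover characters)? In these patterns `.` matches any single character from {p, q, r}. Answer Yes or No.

Yes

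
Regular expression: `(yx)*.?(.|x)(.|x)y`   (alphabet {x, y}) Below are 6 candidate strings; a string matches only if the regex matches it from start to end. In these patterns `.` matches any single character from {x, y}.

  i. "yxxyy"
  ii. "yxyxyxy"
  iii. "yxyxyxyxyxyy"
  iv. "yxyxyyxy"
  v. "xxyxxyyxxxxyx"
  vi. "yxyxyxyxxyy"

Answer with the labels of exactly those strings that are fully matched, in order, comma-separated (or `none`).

i → match
ii → match
iii → match
iv → match
v → no match — must end with "y"
vi → match

i, ii, iii, iv, vi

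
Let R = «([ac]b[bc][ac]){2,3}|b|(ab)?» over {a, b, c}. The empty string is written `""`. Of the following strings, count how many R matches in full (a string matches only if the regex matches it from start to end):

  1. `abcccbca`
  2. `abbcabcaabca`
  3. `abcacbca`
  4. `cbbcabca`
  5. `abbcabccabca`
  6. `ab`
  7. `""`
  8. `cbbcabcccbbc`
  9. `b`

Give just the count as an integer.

9

1 → match
2 → match
3 → match
4 → match
5 → match
6 → match
7 → match
8 → match
9 → match
Total matched: 9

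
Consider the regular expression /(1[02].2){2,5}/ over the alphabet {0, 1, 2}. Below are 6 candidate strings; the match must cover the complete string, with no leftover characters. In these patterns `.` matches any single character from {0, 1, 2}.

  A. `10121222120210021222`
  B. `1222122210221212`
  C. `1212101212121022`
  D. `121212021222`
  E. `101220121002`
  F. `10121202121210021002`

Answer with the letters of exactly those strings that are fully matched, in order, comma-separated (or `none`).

A → match
B → match
C → match
D → match
E → no match
F → match

A, B, C, D, F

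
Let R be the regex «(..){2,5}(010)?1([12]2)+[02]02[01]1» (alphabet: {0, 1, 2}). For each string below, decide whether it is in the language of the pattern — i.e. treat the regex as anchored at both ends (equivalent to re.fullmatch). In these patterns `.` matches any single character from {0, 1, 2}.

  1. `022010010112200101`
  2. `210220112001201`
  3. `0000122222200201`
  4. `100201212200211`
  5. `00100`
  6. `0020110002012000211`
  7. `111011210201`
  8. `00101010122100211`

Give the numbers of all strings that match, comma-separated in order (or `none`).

1 → no match
2 → no match
3 → match
4 → no match
5 → no match — must end with `1`
6 → no match
7 → no match
8 → no match

3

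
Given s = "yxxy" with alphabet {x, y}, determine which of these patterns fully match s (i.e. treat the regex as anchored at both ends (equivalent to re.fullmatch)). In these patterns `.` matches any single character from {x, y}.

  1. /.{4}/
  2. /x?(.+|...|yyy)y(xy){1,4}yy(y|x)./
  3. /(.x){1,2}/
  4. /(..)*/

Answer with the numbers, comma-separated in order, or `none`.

1 → match
2 → no match
3 → no match — must end with "x"
4 → match

1, 4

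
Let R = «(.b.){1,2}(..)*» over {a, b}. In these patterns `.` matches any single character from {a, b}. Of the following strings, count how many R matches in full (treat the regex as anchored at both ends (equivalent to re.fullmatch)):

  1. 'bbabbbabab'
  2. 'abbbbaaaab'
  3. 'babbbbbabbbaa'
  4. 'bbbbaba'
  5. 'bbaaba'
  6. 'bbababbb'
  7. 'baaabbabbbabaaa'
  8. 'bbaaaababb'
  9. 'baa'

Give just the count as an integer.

1 → match
2 → match
3 → no match
4 → match
5 → match
6 → no match
7 → no match
8 → no match
9 → no match
Total matched: 4

4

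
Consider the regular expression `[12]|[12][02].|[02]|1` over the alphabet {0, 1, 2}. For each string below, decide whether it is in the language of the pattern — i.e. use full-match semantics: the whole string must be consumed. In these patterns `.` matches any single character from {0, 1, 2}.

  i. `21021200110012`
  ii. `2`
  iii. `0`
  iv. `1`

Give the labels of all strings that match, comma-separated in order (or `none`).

ii, iii, iv

i → no match
ii → match
iii → match
iv → match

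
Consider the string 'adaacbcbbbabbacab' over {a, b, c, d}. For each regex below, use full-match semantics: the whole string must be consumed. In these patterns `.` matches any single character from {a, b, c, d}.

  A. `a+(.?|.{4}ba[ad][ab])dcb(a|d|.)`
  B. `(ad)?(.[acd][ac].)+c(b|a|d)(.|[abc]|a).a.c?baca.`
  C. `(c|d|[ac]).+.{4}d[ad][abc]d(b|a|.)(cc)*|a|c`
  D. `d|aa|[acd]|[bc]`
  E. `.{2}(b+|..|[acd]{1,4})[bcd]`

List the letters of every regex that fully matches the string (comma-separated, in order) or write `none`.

B

A → no match
B → match
C → no match
D → no match
E → no match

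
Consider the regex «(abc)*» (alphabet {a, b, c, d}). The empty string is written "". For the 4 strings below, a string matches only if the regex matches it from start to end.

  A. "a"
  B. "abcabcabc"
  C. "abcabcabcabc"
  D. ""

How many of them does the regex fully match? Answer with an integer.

3

A → no match
B → match
C → match
D → match
Total matched: 3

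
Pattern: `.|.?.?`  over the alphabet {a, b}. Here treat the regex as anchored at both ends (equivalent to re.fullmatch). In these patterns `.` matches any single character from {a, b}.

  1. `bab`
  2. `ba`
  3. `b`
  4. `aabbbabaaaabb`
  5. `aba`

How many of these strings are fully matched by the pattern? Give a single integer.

1 → no match
2 → match
3 → match
4 → no match
5 → no match
Total matched: 2

2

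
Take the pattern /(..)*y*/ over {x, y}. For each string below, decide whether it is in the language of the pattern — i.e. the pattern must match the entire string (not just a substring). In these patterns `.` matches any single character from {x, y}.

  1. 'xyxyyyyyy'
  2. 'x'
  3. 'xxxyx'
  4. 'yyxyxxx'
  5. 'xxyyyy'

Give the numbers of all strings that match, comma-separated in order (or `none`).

1, 5

1 → match
2 → no match
3 → no match
4 → no match
5 → match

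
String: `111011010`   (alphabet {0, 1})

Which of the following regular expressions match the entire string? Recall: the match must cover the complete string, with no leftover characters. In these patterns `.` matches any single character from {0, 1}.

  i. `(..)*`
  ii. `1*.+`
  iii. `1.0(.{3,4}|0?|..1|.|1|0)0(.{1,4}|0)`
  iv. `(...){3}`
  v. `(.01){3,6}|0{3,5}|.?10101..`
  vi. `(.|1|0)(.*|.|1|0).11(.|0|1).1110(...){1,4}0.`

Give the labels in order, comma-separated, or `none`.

ii, iv

i → no match
ii → match
iii → no match
iv → match
v → no match
vi → no match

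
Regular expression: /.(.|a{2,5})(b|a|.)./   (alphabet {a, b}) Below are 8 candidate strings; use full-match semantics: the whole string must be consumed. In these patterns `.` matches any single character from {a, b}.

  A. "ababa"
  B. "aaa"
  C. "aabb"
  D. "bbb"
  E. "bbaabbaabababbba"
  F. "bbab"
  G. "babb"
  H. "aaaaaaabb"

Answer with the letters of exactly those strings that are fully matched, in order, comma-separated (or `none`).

C, F, G

A → no match
B → no match
C → match
D → no match
E → no match
F → match
G → match
H → no match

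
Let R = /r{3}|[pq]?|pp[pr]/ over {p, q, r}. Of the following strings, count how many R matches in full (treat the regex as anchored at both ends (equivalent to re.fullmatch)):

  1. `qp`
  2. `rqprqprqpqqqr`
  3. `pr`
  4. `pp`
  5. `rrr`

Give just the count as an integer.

1

1 → no match
2 → no match
3 → no match
4 → no match
5 → match
Total matched: 1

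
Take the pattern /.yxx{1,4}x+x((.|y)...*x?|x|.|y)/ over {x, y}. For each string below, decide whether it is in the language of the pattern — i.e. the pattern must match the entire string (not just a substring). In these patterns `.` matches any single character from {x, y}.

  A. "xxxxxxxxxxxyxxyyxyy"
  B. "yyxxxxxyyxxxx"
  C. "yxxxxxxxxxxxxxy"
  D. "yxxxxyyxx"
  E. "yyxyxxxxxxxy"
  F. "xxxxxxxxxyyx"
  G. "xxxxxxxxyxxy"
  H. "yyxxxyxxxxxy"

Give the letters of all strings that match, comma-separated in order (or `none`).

B

A → no match
B → match
C → no match
D → no match
E → no match
F → no match
G → no match
H → no match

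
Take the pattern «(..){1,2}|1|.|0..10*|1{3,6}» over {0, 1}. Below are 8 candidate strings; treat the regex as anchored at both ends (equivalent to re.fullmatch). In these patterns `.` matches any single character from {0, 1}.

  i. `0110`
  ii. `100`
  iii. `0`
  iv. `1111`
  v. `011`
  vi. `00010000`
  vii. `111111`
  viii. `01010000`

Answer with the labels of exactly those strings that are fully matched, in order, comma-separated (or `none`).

i → match
ii → no match
iii → match
iv → match
v → no match
vi → match
vii → match
viii → match

i, iii, iv, vi, vii, viii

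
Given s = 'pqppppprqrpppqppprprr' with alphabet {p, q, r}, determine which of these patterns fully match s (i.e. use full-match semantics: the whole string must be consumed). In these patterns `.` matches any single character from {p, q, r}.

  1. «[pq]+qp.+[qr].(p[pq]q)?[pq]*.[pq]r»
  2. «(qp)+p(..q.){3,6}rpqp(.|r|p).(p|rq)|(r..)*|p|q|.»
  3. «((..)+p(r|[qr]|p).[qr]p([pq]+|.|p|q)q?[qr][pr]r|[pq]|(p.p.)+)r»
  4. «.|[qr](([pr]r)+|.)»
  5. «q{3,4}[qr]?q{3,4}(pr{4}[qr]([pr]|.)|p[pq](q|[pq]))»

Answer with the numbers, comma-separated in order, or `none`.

1 → no match
2 → no match
3 → match
4 → no match
5 → no match — must start with 'q'

3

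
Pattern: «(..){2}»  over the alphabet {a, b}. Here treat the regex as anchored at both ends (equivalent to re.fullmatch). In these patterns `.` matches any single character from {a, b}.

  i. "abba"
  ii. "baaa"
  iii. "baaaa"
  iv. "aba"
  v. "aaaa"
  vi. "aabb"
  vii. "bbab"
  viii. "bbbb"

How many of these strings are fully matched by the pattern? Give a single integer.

6

i → match
ii → match
iii → no match
iv → no match
v → match
vi → match
vii → match
viii → match
Total matched: 6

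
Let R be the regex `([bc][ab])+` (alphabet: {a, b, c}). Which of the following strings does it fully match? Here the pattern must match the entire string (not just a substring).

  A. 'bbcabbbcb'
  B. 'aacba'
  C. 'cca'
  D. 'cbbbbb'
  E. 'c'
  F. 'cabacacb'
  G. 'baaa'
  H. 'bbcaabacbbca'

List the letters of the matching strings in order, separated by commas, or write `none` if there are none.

D, F

A. 'bbcabbbcb' → no match
B. 'aacba' → no match
C. 'cca' → no match
D. 'cbbbbb' → match
E. 'c' → no match
F. 'cabacacb' → match
G. 'baaa' → no match
H. 'bbcaabacbbca' → no match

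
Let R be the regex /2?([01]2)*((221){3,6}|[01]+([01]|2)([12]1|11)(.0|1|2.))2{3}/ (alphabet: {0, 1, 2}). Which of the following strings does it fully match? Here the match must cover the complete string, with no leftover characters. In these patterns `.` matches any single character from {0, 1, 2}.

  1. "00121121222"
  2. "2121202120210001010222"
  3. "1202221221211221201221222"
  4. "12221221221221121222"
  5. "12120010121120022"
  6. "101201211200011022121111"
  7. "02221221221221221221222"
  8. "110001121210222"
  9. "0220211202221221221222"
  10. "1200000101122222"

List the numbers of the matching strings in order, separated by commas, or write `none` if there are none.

1, 7, 10

1 → match
2 → no match
3 → no match
4 → no match
5 → no match
6 → no match — must end with "2"
7 → match
8 → no match
9 → no match
10 → match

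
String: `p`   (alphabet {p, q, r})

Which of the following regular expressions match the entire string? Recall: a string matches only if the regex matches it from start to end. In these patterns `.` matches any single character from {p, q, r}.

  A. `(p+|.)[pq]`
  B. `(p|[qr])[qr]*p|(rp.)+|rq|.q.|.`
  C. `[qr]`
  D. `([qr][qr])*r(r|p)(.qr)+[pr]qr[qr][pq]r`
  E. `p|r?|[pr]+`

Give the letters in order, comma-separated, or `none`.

A → no match
B → match
C → no match
D → no match — must end with `r`
E → match

B, E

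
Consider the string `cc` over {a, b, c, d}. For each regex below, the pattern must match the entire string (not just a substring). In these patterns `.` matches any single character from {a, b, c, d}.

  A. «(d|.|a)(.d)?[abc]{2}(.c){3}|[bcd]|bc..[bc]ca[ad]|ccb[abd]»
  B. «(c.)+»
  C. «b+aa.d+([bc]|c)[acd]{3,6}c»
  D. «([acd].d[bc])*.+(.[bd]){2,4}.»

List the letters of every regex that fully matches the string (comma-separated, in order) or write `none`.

B

A → no match
B → match
C → no match — must start with `b`
D → no match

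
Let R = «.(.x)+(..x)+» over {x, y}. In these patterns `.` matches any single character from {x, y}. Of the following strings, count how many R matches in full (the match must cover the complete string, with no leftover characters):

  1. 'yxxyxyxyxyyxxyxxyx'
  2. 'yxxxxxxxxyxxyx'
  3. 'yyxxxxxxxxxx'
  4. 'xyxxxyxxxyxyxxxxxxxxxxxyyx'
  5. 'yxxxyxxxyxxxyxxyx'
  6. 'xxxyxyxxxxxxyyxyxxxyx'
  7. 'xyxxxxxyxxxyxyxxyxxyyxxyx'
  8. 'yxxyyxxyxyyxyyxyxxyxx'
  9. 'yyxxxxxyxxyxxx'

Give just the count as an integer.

1 → match
2 → match
3 → match
4 → match
5 → no match
6 → match
7 → match
8 → match
9 → no match
Total matched: 7

7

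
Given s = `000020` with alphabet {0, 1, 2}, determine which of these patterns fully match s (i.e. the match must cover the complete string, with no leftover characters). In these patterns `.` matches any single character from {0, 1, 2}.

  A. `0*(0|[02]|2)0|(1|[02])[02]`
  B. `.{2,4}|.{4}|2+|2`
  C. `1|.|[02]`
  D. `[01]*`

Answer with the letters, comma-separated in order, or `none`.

A

A → match
B → no match
C → no match
D → no match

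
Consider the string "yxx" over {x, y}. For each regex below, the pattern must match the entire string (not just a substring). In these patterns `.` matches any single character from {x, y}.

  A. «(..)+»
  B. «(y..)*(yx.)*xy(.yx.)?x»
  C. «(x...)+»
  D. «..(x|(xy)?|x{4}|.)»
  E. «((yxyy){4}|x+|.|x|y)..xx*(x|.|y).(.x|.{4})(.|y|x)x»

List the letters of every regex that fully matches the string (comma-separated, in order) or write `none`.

A → no match
B → no match
C → no match — must start with "x"
D → match
E → no match

D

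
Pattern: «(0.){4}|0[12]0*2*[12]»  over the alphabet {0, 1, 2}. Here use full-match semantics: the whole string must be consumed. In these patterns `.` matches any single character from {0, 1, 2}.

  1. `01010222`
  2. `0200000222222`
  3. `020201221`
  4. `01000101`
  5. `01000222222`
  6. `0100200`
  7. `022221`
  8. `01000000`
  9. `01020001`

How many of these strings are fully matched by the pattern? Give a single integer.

1 → no match
2 → match
3 → no match
4 → match
5 → match
6 → no match
7 → match
8 → match
9 → match
Total matched: 6

6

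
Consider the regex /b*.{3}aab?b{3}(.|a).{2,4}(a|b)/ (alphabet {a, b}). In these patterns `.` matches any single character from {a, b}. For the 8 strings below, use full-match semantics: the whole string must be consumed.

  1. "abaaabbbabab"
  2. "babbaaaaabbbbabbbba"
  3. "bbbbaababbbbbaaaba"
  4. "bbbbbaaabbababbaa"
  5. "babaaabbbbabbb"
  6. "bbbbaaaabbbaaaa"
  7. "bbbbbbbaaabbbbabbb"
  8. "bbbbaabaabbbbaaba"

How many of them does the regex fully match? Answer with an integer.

1. "abaaabbbabab" → match
2 → no match
3 → no match
4 → no match
5 → match
6 → match
7 → match
8 → match
Total matched: 5

5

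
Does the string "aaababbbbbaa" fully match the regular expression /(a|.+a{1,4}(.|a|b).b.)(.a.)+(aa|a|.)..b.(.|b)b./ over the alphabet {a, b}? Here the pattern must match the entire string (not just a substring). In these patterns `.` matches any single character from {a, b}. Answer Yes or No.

No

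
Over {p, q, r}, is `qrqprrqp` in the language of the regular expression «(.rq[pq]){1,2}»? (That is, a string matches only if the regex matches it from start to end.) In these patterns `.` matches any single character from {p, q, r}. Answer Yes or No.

Yes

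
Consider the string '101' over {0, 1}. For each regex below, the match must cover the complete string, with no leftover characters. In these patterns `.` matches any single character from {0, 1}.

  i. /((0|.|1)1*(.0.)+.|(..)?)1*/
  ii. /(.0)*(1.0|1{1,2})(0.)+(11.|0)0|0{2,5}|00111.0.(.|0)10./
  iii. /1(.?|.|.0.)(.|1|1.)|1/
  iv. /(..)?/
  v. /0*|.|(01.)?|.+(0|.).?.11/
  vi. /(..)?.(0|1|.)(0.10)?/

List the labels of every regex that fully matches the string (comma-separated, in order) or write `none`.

i, iii

i → match
ii → no match
iii → match
iv → no match
v → no match
vi → no match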